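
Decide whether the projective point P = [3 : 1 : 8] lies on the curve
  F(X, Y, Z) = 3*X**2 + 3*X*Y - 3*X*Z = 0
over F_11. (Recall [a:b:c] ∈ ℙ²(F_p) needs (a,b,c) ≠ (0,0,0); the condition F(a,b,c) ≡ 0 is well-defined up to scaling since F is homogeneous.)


F(3,1,8) ≡ 8 (mod 11); P is NOT on the curve.

Evaluate F(3, 1, 8) term-by-term (mod 11).
  3*X**2 ↦ 3·9·1·1 = 27
  3*X*Y ↦ 3·3·1·1 = 9
  -3*X*Z ↦ -3·3·1·8 = -72
Sum: F(3, 1, 8) = (27) + (9) + (-72) = -36.
Reducing mod 11: -36 ≡ 8 (mod 11).
Since F(a, b, c) ≡ 8 ≠ 0 (mod 11), P does NOT lie on the curve.


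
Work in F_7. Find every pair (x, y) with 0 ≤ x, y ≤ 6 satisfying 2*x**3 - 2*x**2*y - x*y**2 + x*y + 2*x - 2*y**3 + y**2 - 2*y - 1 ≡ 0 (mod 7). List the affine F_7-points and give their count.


Affine F_7-points: {(2, 6), (4, 4), (5, 0), (5, 2), (5, 3), (6, 3)}; count = 6.

For each of the 49 pairs (x, y) ∈ F_7², evaluate f(x, y) mod 7. Record the zeros.
  x = 0: [0↦6, 1↦3, 2↦4, 3↦4, 4↦5, 5↦2, 6↦4]  zeros at y ∈ ∅
  x = 1: [0↦3, 1↦5, 2↦2, 3↦3, 4↦3, 5↦4, 6↦1]  zeros at y ∈ ∅
  x = 2: [0↦5, 1↦1, 2↦4, 3↦2, 4↦4, 5↦5, 6↦0]  zeros at y ∈ {6}
  x = 3: [0↦3, 1↦3, 2↦1, 3↦6, 4↦6, 5↦3, 6↦6]  zeros at y ∈ ∅
  x = 4: [0↦2, 1↦2, 2↦5, 3↦6, 4↦0, 5↦3, 6↦3]  zeros at y ∈ {4}
  x = 5: [0↦0, 1↦3, 2↦0, 3↦0, 4↦5, 5↦3, 6↦3]  zeros at y ∈ {0, 2, 3}
  x = 6: [0↦2, 1↦4, 2↦5, 3↦0, 4↦5, 5↦1, 6↦4]  zeros at y ∈ {3}
Collecting zeros: affine points = {(2, 6), (4, 4), (5, 0), (5, 2), (5, 3), (6, 3)}.
Total count |C(F_7)_aff| = 6.


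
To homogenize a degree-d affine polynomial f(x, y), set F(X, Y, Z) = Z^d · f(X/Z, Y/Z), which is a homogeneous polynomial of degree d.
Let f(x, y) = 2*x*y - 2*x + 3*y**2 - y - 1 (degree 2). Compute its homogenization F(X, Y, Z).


F(X, Y, Z) = 2*X*Y - 2*X*Z + 3*Y**2 - Y*Z - Z**2

deg(f) = 2.
Substitute x = X/Z, y = Y/Z into f, then multiply by Z^2.
  monomial 2·x^1·y^1 ↦ 2·X^1·Y^1·Z^0.
  monomial -2·x^1·y^0 ↦ -2·X^1·Y^0·Z^1.
  monomial 3·x^0·y^2 ↦ 3·X^0·Y^2·Z^0.
  monomial -1·x^0·y^1 ↦ -1·X^0·Y^1·Z^1.
  monomial -1·x^0·y^0 ↦ -1·X^0·Y^0·Z^2.
Collecting: F(X, Y, Z) = 2*X*Y - 2*X*Z + 3*Y**2 - Y*Z - Z**2.


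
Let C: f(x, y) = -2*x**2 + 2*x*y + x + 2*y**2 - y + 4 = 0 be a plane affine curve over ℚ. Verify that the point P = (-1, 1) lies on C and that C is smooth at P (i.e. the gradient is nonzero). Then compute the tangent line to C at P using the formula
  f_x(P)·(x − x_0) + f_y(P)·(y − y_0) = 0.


Tangent line at P: 7*x + y + 6 = 0.

Step 1: f(-1, 1) = 0, so P lies on C.
Step 2: partial derivatives
  f_x(x, y) = -4*x + 2*y + 1, f_y(x, y) = 2*x + 4*y - 1.
  f_x(P) = 7, f_y(P) = 1 (gradient nonzero, so P is smooth).
Step 3: tangent line at P: 7·(x − -1) + 1·(y − 1) = 0.
Expanding: 7*x + y + 6 = 0.


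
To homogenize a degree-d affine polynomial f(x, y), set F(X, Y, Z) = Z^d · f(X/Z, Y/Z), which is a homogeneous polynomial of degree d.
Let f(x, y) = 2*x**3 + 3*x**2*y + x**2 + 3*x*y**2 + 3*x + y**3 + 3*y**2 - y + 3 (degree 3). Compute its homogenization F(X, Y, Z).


F(X, Y, Z) = 2*X**3 + 3*X**2*Y + X**2*Z + 3*X*Y**2 + 3*X*Z**2 + Y**3 + 3*Y**2*Z - Y*Z**2 + 3*Z**3

deg(f) = 3.
Substitute x = X/Z, y = Y/Z into f, then multiply by Z^3.
  monomial 2·x^3·y^0 ↦ 2·X^3·Y^0·Z^0.
  monomial 3·x^2·y^1 ↦ 3·X^2·Y^1·Z^0.
  monomial 1·x^2·y^0 ↦ 1·X^2·Y^0·Z^1.
  monomial 3·x^1·y^2 ↦ 3·X^1·Y^2·Z^0.
  monomial 3·x^1·y^0 ↦ 3·X^1·Y^0·Z^2.
  monomial 1·x^0·y^3 ↦ 1·X^0·Y^3·Z^0.
  monomial 3·x^0·y^2 ↦ 3·X^0·Y^2·Z^1.
  monomial -1·x^0·y^1 ↦ -1·X^0·Y^1·Z^2.
  monomial 3·x^0·y^0 ↦ 3·X^0·Y^0·Z^3.
Collecting: F(X, Y, Z) = 2*X**3 + 3*X**2*Y + X**2*Z + 3*X*Y**2 + 3*X*Z**2 + Y**3 + 3*Y**2*Z - Y*Z**2 + 3*Z**3.


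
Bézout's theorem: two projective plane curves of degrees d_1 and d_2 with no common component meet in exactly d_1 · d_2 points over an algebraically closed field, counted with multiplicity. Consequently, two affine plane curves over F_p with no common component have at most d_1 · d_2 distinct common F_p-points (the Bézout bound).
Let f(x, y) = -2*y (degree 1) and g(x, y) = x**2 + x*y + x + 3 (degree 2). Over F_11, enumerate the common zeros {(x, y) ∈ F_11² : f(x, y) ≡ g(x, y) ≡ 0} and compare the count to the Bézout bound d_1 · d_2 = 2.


Common zeros: {(5, 0)}; count = 1; Bézout bound = 2.

deg(f) = 1, deg(g) = 2, so Bézout bound = 2.
Scan x ∈ F_11. For each x, list the y ∈ F_11 with f(x, y) ≡ 0 and those with g(x, y) ≡ 0 (mod 11); the common zeros in that column are the intersection.
  x = 0: f ≡ 0 at y ∈ {0}; g ≡ 0 at y ∈ ∅; common: ∅.
  x = 1: f ≡ 0 at y ∈ {0}; g ≡ 0 at y ∈ {6}; common: ∅.
  x = 2: f ≡ 0 at y ∈ {0}; g ≡ 0 at y ∈ {1}; common: ∅.
  x = 3: f ≡ 0 at y ∈ {0}; g ≡ 0 at y ∈ {6}; common: ∅.
  x = 4: f ≡ 0 at y ∈ {0}; g ≡ 0 at y ∈ {8}; common: ∅.
  x = 5: f ≡ 0 at y ∈ {0}; g ≡ 0 at y ∈ {0}; common: {0}.
  x = 6: f ≡ 0 at y ∈ {0}; g ≡ 0 at y ∈ {9}; common: ∅.
  x = 7: f ≡ 0 at y ∈ {0}; g ≡ 0 at y ∈ {1}; common: ∅.
  x = 8: f ≡ 0 at y ∈ {0}; g ≡ 0 at y ∈ {3}; common: ∅.
  x = 9: f ≡ 0 at y ∈ {0}; g ≡ 0 at y ∈ {8}; common: ∅.
  x = 10: f ≡ 0 at y ∈ {0}; g ≡ 0 at y ∈ {3}; common: ∅.
Collecting: common zeros = {(5, 0)}, so the count is 1.
Comparison with the Bézout bound: 1 ≤ 2 = deg(f)·deg(g), as expected for curves with no common component (the affine F_11-count falls short of the bound because intersections may lie at infinity, over extension fields, or carry multiplicity).


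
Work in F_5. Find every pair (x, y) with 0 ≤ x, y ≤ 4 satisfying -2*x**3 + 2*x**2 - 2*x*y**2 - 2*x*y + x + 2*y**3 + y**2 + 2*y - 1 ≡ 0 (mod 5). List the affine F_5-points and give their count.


Affine F_5-points: {(1, 0), (1, 3), (2, 1), (2, 4), (4, 3)}; count = 5.

For each of the 25 pairs (x, y) ∈ F_5², evaluate f(x, y) mod 5. Record the zeros.
  x = 0: [0↦4, 1↦4, 2↦3, 3↦3, 4↦1]  zeros at y ∈ ∅
  x = 1: [0↦0, 1↦1, 2↦2, 3↦0, 4↦2]  zeros at y ∈ {0, 3}
  x = 2: [0↦3, 1↦0, 2↦3, 3↦4, 4↦0]  zeros at y ∈ {1, 4}
  x = 3: [0↦1, 1↦4, 2↦4, 3↦3, 4↦3]  zeros at y ∈ ∅
  x = 4: [0↦2, 1↦1, 2↦3, 3↦0, 4↦4]  zeros at y ∈ {3}
Collecting zeros: affine points = {(1, 0), (1, 3), (2, 1), (2, 4), (4, 3)}.
Total count |C(F_5)_aff| = 5.


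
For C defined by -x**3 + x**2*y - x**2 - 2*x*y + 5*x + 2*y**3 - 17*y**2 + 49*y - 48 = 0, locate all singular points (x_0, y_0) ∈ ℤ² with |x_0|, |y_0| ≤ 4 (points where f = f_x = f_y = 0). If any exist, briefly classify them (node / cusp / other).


Singular points: {(1, 3)}; classification: node.

Compute partial derivatives:
  f_x = -3*x**2 + 2*x*y - 2*x - 2*y + 5.
  f_y = x**2 - 2*x + 6*y**2 - 34*y + 49.
Scan x_0 ∈ {−4, ..., 4}. For each x_0, f_y(x_0, y) is a polynomial in y; find its integer roots y ∈ {−4, ..., 4}, then test f_x and f at those candidates.
  x = -4: f_y(-4, y) = 6*y**2 - 34*y + 73; no integer root y with |y| ≤ 4.
  x = -3: f_y(-3, y) = 6*y**2 - 34*y + 64; no integer root y with |y| ≤ 4.
  x = -2: f_y(-2, y) = 6*y**2 - 34*y + 57; no integer root y with |y| ≤ 4.
  x = -1: f_y(-1, y) = 6*y**2 - 34*y + 52; no integer root y with |y| ≤ 4.
  x = 0: f_y(0, y) = 6*y**2 - 34*y + 49; no integer root y with |y| ≤ 4.
  x = 1: f_y(1, y) = 6*y**2 - 34*y + 48; vanishes at y ∈ {3}. (1, 3): f_x = 0, f = 0 — SINGULAR.
  x = 2: f_y(2, y) = 6*y**2 - 34*y + 49; no integer root y with |y| ≤ 4.
  x = 3: f_y(3, y) = 6*y**2 - 34*y + 52; no integer root y with |y| ≤ 4.
  x = 4: f_y(4, y) = 6*y**2 - 34*y + 57; no integer root y with |y| ≤ 4.
Only singular point on the grid: (1, 3).
Classify: substitute x = 1 + u, y = 3 + v and expand: f = -u**3 + u**2*v - u**2 + 2*v**3 + v**2.
No constant or linear terms (consistent with a singular point). Quadratic part: -u**2 + v**2. Cubic part: -u**3 + u**2*v + 2*v**3.
The quadratic part v**2 - u**2 = (v − u)(v + u) splits into two distinct linear factors, so there are two distinct tangent lines y − 3 = ±(x − 1) — this is a node (ordinary double point).
Classification: node.


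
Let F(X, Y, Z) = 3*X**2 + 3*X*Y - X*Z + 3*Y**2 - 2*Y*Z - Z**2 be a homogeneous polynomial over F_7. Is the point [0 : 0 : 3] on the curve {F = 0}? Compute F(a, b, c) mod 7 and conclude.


F(0,0,3) ≡ 5 (mod 7); P is NOT on the curve.

Evaluate F(0, 0, 3) term-by-term (mod 7).
  3*X**2 ↦ 3·0·1·1 = 0
  3*X*Y ↦ 3·0·0·1 = 0
  -X*Z ↦ -1·0·1·3 = 0
  3*Y**2 ↦ 3·1·0·1 = 0
  -2*Y*Z ↦ -2·1·0·3 = 0
  -Z**2 ↦ -1·1·1·9 = -9
Sum: F(0, 0, 3) = (0) + (0) + (0) + (0) + (0) + (-9) = -9.
Reducing mod 7: -9 ≡ 5 (mod 7).
Since F(a, b, c) ≡ 5 ≠ 0 (mod 7), P does NOT lie on the curve.


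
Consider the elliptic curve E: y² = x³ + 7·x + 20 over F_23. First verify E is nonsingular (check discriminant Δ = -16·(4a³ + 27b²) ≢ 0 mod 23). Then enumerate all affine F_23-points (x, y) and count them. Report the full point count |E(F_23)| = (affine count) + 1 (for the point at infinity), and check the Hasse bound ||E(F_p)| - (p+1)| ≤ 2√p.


Affine points = {(6, 5), (6, 18), (8, 6), (8, 17), (10, 3), (10, 20), (11, 5), (11, 18), (13, 10), (13, 13), (15, 2), (15, 21), (20, 8), (20, 15), (22, 9), (22, 14)}; affine count = 16; |E(F_23)| = 17.

Discriminant check: Δ ∝ 4a³ + 27b² = 4·7³ + 27·20² = 4·343 + 27·400 ≡ 5 (mod 23). Nonzero ⇒ E is nonsingular.
For each x ∈ F_23, compute rhs = x³ + 7·x + 20 mod 23, then count y ∈ F_23 with y² ≡ rhs.
  x = 0: rhs = 20, matching y values: none (0 points).
  x = 1: rhs = 5, matching y values: none (0 points).
  x = 2: rhs = 19, matching y values: none (0 points).
  x = 3: rhs = 22, matching y values: none (0 points).
  x = 4: rhs = 20, matching y values: none (0 points).
  x = 5: rhs = 19, matching y values: none (0 points).
  x = 6: rhs = 2, matching y values: 5, 18 (2 points).
  x = 7: rhs = 21, matching y values: none (0 points).
  x = 8: rhs = 13, matching y values: 6, 17 (2 points).
  x = 9: rhs = 7, matching y values: none (0 points).
  x = 10: rhs = 9, matching y values: 3, 20 (2 points).
  x = 11: rhs = 2, matching y values: 5, 18 (2 points).
  x = 12: rhs = 15, matching y values: none (0 points).
  x = 13: rhs = 8, matching y values: 10, 13 (2 points).
  x = 14: rhs = 10, matching y values: none (0 points).
  x = 15: rhs = 4, matching y values: 2, 21 (2 points).
  x = 16: rhs = 19, matching y values: none (0 points).
  x = 17: rhs = 15, matching y values: none (0 points).
  x = 18: rhs = 21, matching y values: none (0 points).
  x = 19: rhs = 20, matching y values: none (0 points).
  x = 20: rhs = 18, matching y values: 8, 15 (2 points).
  x = 21: rhs = 21, matching y values: none (0 points).
  x = 22: rhs = 12, matching y values: 9, 14 (2 points).
Total affine count: 16.
Full point count |E(F_23)| = 16 + 1 = 17.
Hasse bound: |17 − (23+1)| = |-7| = 7 ≤ 2√23 ≈ 9.5917 ✓.


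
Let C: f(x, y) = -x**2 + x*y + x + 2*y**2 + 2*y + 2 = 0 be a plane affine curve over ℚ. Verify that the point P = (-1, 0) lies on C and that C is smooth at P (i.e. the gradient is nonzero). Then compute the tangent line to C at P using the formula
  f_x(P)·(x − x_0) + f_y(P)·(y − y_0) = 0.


Tangent line at P: 3*x + y + 3 = 0.

Step 1: f(-1, 0) = 0, so P lies on C.
Step 2: partial derivatives
  f_x(x, y) = -2*x + y + 1, f_y(x, y) = x + 4*y + 2.
  f_x(P) = 3, f_y(P) = 1 (gradient nonzero, so P is smooth).
Step 3: tangent line at P: 3·(x − -1) + 1·(y − 0) = 0.
Expanding: 3*x + y + 3 = 0.


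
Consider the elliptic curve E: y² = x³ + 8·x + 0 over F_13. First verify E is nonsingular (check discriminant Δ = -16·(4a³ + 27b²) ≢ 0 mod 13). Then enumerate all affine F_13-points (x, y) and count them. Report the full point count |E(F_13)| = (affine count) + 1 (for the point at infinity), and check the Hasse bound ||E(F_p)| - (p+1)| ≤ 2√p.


Affine points = {(0, 0), (1, 3), (1, 10), (3, 5), (3, 8), (5, 3), (5, 10), (6, 2), (6, 11), (7, 3), (7, 10), (8, 2), (8, 11), (10, 1), (10, 12), (12, 2), (12, 11)}; affine count = 17; |E(F_13)| = 18.

Discriminant check: Δ ∝ 4a³ + 27b² = 4·8³ + 27·0² = 4·512 + 27·0 ≡ 7 (mod 13). Nonzero ⇒ E is nonsingular.
For each x ∈ F_13, compute rhs = x³ + 8·x + 0 mod 13, then count y ∈ F_13 with y² ≡ rhs.
  x = 0: rhs = 0, matching y values: 0 (1 points).
  x = 1: rhs = 9, matching y values: 3, 10 (2 points).
  x = 2: rhs = 11, matching y values: none (0 points).
  x = 3: rhs = 12, matching y values: 5, 8 (2 points).
  x = 4: rhs = 5, matching y values: none (0 points).
  x = 5: rhs = 9, matching y values: 3, 10 (2 points).
  x = 6: rhs = 4, matching y values: 2, 11 (2 points).
  x = 7: rhs = 9, matching y values: 3, 10 (2 points).
  x = 8: rhs = 4, matching y values: 2, 11 (2 points).
  x = 9: rhs = 8, matching y values: none (0 points).
  x = 10: rhs = 1, matching y values: 1, 12 (2 points).
  x = 11: rhs = 2, matching y values: none (0 points).
  x = 12: rhs = 4, matching y values: 2, 11 (2 points).
Total affine count: 17.
Full point count |E(F_13)| = 17 + 1 = 18.
Hasse bound: |18 − (13+1)| = |4| = 4 ≤ 2√13 ≈ 7.2111 ✓.


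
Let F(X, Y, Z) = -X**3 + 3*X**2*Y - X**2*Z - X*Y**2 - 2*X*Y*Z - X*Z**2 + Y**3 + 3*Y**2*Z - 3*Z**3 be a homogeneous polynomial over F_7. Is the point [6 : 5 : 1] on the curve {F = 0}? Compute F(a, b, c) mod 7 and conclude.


F(6,5,1) ≡ 3 (mod 7); P is NOT on the curve.

Evaluate F(6, 5, 1) term-by-term (mod 7).
  -X**3 ↦ -1·216·1·1 = -216
  3*X**2*Y ↦ 3·36·5·1 = 540
  -X**2*Z ↦ -1·36·1·1 = -36
  -X*Y**2 ↦ -1·6·25·1 = -150
  -2*X*Y*Z ↦ -2·6·5·1 = -60
  -X*Z**2 ↦ -1·6·1·1 = -6
  Y**3 ↦ 1·1·125·1 = 125
  3*Y**2*Z ↦ 3·1·25·1 = 75
  -3*Z**3 ↦ -3·1·1·1 = -3
Sum: F(6, 5, 1) = (-216) + (540) + (-36) + (-150) + (-60) + (-6) + (125) + (75) + (-3) = 269.
Reducing mod 7: 269 ≡ 3 (mod 7).
Since F(a, b, c) ≡ 3 ≠ 0 (mod 7), P does NOT lie on the curve.


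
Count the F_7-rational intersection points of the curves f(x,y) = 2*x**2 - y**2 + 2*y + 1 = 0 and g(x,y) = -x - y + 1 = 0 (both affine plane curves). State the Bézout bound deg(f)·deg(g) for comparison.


Common zeros: ∅; count = 0; Bézout bound = 2.

deg(f) = 2, deg(g) = 1, so Bézout bound = 2.
Scan x ∈ F_7. For each x, list the y ∈ F_7 with f(x, y) ≡ 0 and those with g(x, y) ≡ 0 (mod 7); the common zeros in that column are the intersection.
  x = 0: f ≡ 0 at y ∈ {4, 5}; g ≡ 0 at y ∈ {1}; common: ∅.
  x = 1: f ≡ 0 at y ∈ {3, 6}; g ≡ 0 at y ∈ {0}; common: ∅.
  x = 2: f ≡ 0 at y ∈ ∅; g ≡ 0 at y ∈ {6}; common: ∅.
  x = 3: f ≡ 0 at y ∈ ∅; g ≡ 0 at y ∈ {5}; common: ∅.
  x = 4: f ≡ 0 at y ∈ ∅; g ≡ 0 at y ∈ {4}; common: ∅.
  x = 5: f ≡ 0 at y ∈ ∅; g ≡ 0 at y ∈ {3}; common: ∅.
  x = 6: f ≡ 0 at y ∈ {3, 6}; g ≡ 0 at y ∈ {2}; common: ∅.
Collecting: common zeros = ∅, so the count is 0.
Comparison with the Bézout bound: 0 ≤ 2 = deg(f)·deg(g), as expected for curves with no common component (the affine F_7-count falls short of the bound because intersections may lie at infinity, over extension fields, or carry multiplicity).


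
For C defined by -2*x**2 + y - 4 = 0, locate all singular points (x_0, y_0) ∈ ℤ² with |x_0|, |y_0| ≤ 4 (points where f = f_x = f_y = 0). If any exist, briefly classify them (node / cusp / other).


No singular points in the scanned grid; C is smooth there.

Compute partial derivatives:
  f_x = -4*x.
  f_y = 1.
f_y = 1 is a nonzero constant, so f_y never vanishes: no point (x, y) can satisfy f = f_x = f_y = 0. In particular no (x, y) ∈ {−4, ..., 4}² is singular; the curve is smooth.


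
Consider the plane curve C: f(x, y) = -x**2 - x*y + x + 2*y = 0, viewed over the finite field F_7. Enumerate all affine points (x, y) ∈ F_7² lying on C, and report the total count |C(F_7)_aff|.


Affine F_7-points: {(0, 0), (1, 0), (3, 1), (4, 1), (5, 5), (6, 3)}; count = 6.

For each of the 49 pairs (x, y) ∈ F_7², evaluate f(x, y) mod 7. Record the zeros.
  x = 0: [0↦0, 1↦2, 2↦4, 3↦6, 4↦1, 5↦3, 6↦5]  zeros at y ∈ {0}
  x = 1: [0↦0, 1↦1, 2↦2, 3↦3, 4↦4, 5↦5, 6↦6]  zeros at y ∈ {0}
  x = 2: [0↦5, 1↦5, 2↦5, 3↦5, 4↦5, 5↦5, 6↦5]  zeros at y ∈ ∅
  x = 3: [0↦1, 1↦0, 2↦6, 3↦5, 4↦4, 5↦3, 6↦2]  zeros at y ∈ {1}
  x = 4: [0↦2, 1↦0, 2↦5, 3↦3, 4↦1, 5↦6, 6↦4]  zeros at y ∈ {1}
  x = 5: [0↦1, 1↦5, 2↦2, 3↦6, 4↦3, 5↦0, 6↦4]  zeros at y ∈ {5}
  x = 6: [0↦5, 1↦1, 2↦4, 3↦0, 4↦3, 5↦6, 6↦2]  zeros at y ∈ {3}
Collecting zeros: affine points = {(0, 0), (1, 0), (3, 1), (4, 1), (5, 5), (6, 3)}.
Total count |C(F_7)_aff| = 6.


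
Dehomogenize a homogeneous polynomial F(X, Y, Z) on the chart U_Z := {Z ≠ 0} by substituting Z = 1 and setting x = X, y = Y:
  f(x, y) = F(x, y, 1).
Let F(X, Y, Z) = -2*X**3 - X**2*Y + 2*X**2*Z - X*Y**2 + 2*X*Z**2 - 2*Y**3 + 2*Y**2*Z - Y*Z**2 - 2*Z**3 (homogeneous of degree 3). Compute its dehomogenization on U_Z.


f(x, y) = -2*x**3 - x**2*y + 2*x**2 - x*y**2 + 2*x - 2*y**3 + 2*y**2 - y - 2

On U_Z we set Z = 1. Each monomial c·X^i·Y^j·Z^k in F becomes c·x^i·y^j·1^k = c·x^i·y^j.
Substituting Z = 1: F(X, Y, 1) = -2*x**3 - x**2*y + 2*x**2 - x*y**2 + 2*x - 2*y**3 + 2*y**2 - y - 2.
Note: deg(f) ≤ deg(F) = 3; strict inequality happens when F is divisible by Z (lost terms).


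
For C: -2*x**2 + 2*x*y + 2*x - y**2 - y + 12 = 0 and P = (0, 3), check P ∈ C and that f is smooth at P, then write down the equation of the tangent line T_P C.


Tangent line at P: 8*x - 7*y + 21 = 0.

Step 1: f(0, 3) = 0, so P lies on C.
Step 2: partial derivatives
  f_x(x, y) = -4*x + 2*y + 2, f_y(x, y) = 2*x - 2*y - 1.
  f_x(P) = 8, f_y(P) = -7 (gradient nonzero, so P is smooth).
Step 3: tangent line at P: 8·(x − 0) + -7·(y − 3) = 0.
Expanding: 8*x - 7*y + 21 = 0.


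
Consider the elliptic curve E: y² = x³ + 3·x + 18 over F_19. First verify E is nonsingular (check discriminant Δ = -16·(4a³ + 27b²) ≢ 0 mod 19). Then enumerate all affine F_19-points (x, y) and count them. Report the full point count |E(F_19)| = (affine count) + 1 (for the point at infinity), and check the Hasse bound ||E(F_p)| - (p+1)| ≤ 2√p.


Affine points = {(3, 4), (3, 15), (5, 5), (5, 14), (6, 9), (6, 10), (14, 7), (14, 12), (16, 1), (16, 18), (17, 2), (17, 17)}; affine count = 12; |E(F_19)| = 13.

Discriminant check: Δ ∝ 4a³ + 27b² = 4·3³ + 27·18² = 4·27 + 27·324 ≡ 2 (mod 19). Nonzero ⇒ E is nonsingular.
For each x ∈ F_19, compute rhs = x³ + 3·x + 18 mod 19, then count y ∈ F_19 with y² ≡ rhs.
  x = 0: rhs = 18, matching y values: none (0 points).
  x = 1: rhs = 3, matching y values: none (0 points).
  x = 2: rhs = 13, matching y values: none (0 points).
  x = 3: rhs = 16, matching y values: 4, 15 (2 points).
  x = 4: rhs = 18, matching y values: none (0 points).
  x = 5: rhs = 6, matching y values: 5, 14 (2 points).
  x = 6: rhs = 5, matching y values: 9, 10 (2 points).
  x = 7: rhs = 2, matching y values: none (0 points).
  x = 8: rhs = 3, matching y values: none (0 points).
  x = 9: rhs = 14, matching y values: none (0 points).
  x = 10: rhs = 3, matching y values: none (0 points).
  x = 11: rhs = 14, matching y values: none (0 points).
  x = 12: rhs = 15, matching y values: none (0 points).
  x = 13: rhs = 12, matching y values: none (0 points).
  x = 14: rhs = 11, matching y values: 7, 12 (2 points).
  x = 15: rhs = 18, matching y values: none (0 points).
  x = 16: rhs = 1, matching y values: 1, 18 (2 points).
  x = 17: rhs = 4, matching y values: 2, 17 (2 points).
  x = 18: rhs = 14, matching y values: none (0 points).
Total affine count: 12.
Full point count |E(F_19)| = 12 + 1 = 13.
Hasse bound: |13 − (19+1)| = |-7| = 7 ≤ 2√19 ≈ 8.7178 ✓.


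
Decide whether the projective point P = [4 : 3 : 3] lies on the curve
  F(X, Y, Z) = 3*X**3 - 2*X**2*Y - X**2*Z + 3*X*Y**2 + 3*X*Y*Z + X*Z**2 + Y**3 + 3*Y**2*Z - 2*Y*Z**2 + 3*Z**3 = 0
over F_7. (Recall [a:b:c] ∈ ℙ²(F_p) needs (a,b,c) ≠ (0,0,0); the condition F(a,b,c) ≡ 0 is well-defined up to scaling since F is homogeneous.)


F(4,3,3) ≡ 1 (mod 7); P is NOT on the curve.

Evaluate F(4, 3, 3) term-by-term (mod 7).
  3*X**3 ↦ 3·64·1·1 = 192
  -2*X**2*Y ↦ -2·16·3·1 = -96
  -X**2*Z ↦ -1·16·1·3 = -48
  3*X*Y**2 ↦ 3·4·9·1 = 108
  3*X*Y*Z ↦ 3·4·3·3 = 108
  X*Z**2 ↦ 1·4·1·9 = 36
  Y**3 ↦ 1·1·27·1 = 27
  3*Y**2*Z ↦ 3·1·9·3 = 81
  -2*Y*Z**2 ↦ -2·1·3·9 = -54
  3*Z**3 ↦ 3·1·1·27 = 81
Sum: F(4, 3, 3) = (192) + (-96) + (-48) + (108) + (108) + (36) + (27) + (81) + (-54) + (81) = 435.
Reducing mod 7: 435 ≡ 1 (mod 7).
Since F(a, b, c) ≡ 1 ≠ 0 (mod 7), P does NOT lie on the curve.


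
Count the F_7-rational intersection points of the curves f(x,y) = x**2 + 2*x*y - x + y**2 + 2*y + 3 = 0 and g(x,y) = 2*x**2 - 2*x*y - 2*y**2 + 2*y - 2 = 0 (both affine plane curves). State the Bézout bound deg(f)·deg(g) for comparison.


Common zeros: {(3, 3)}; count = 1; Bézout bound = 4.

deg(f) = 2, deg(g) = 2, so Bézout bound = 4.
Scan x ∈ F_7. For each x, list the y ∈ F_7 with f(x, y) ≡ 0 and those with g(x, y) ≡ 0 (mod 7); the common zeros in that column are the intersection.
  x = 0: f ≡ 0 at y ∈ ∅; g ≡ 0 at y ∈ {3, 5}; common: ∅.
  x = 1: f ≡ 0 at y ∈ {4, 6}; g ≡ 0 at y ∈ {0}; common: ∅.
  x = 2: f ≡ 0 at y ∈ {2, 6}; g ≡ 0 at y ∈ ∅; common: ∅.
  x = 3: f ≡ 0 at y ∈ {3}; g ≡ 0 at y ∈ {2, 3}; common: {3}.
  x = 4: f ≡ 0 at y ∈ ∅; g ≡ 0 at y ∈ ∅; common: ∅.
  x = 5: f ≡ 0 at y ∈ ∅; g ≡ 0 at y ∈ {5}; common: ∅.
  x = 6: f ≡ 0 at y ∈ {3, 4}; g ≡ 0 at y ∈ {0, 2}; common: ∅.
Collecting: common zeros = {(3, 3)}, so the count is 1.
Comparison with the Bézout bound: 1 ≤ 4 = deg(f)·deg(g), as expected for curves with no common component (the affine F_7-count falls short of the bound because intersections may lie at infinity, over extension fields, or carry multiplicity).


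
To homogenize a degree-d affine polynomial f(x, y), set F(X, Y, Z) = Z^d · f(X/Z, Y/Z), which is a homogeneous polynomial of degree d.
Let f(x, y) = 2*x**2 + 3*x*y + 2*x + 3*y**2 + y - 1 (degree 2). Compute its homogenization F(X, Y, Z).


F(X, Y, Z) = 2*X**2 + 3*X*Y + 2*X*Z + 3*Y**2 + Y*Z - Z**2

deg(f) = 2.
Substitute x = X/Z, y = Y/Z into f, then multiply by Z^2.
  monomial 2·x^2·y^0 ↦ 2·X^2·Y^0·Z^0.
  monomial 3·x^1·y^1 ↦ 3·X^1·Y^1·Z^0.
  monomial 2·x^1·y^0 ↦ 2·X^1·Y^0·Z^1.
  monomial 3·x^0·y^2 ↦ 3·X^0·Y^2·Z^0.
  monomial 1·x^0·y^1 ↦ 1·X^0·Y^1·Z^1.
  monomial -1·x^0·y^0 ↦ -1·X^0·Y^0·Z^2.
Collecting: F(X, Y, Z) = 2*X**2 + 3*X*Y + 2*X*Z + 3*Y**2 + Y*Z - Z**2.


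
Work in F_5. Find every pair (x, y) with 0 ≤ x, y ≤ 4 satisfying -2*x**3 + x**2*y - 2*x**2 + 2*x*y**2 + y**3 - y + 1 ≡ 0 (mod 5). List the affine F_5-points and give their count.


Affine F_5-points: {(0, 3), (1, 1), (2, 1), (4, 1), (4, 3)}; count = 5.

For each of the 25 pairs (x, y) ∈ F_5², evaluate f(x, y) mod 5. Record the zeros.
  x = 0: [0↦1, 1↦1, 2↦2, 3↦0, 4↦1]  zeros at y ∈ {3}
  x = 1: [0↦2, 1↦0, 2↦3, 3↦2, 4↦3]  zeros at y ∈ {1}
  x = 2: [0↦2, 1↦0, 2↦2, 3↦4, 4↦2]  zeros at y ∈ {1}
  x = 3: [0↦4, 1↦4, 2↦2, 3↦4, 4↦1]  zeros at y ∈ ∅
  x = 4: [0↦1, 1↦0, 2↦1, 3↦0, 4↦3]  zeros at y ∈ {1, 3}
Collecting zeros: affine points = {(0, 3), (1, 1), (2, 1), (4, 1), (4, 3)}.
Total count |C(F_5)_aff| = 5.


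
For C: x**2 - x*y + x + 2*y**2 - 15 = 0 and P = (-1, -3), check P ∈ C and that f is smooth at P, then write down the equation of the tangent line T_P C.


Tangent line at P: 2*x - 11*y - 31 = 0.

Step 1: f(-1, -3) = 0, so P lies on C.
Step 2: partial derivatives
  f_x(x, y) = 2*x - y + 1, f_y(x, y) = -x + 4*y.
  f_x(P) = 2, f_y(P) = -11 (gradient nonzero, so P is smooth).
Step 3: tangent line at P: 2·(x − -1) + -11·(y − -3) = 0.
Expanding: 2*x - 11*y - 31 = 0.


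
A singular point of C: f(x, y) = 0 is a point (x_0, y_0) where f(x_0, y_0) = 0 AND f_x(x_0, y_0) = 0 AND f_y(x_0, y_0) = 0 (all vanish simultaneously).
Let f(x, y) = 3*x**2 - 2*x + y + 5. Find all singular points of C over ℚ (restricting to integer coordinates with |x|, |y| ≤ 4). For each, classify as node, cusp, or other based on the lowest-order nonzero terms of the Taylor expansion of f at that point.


No singular points in the scanned grid; C is smooth there.

Compute partial derivatives:
  f_x = 6*x - 2.
  f_y = 1.
f_y = 1 is a nonzero constant, so f_y never vanishes: no point (x, y) can satisfy f = f_x = f_y = 0. In particular no (x, y) ∈ {−4, ..., 4}² is singular; the curve is smooth.


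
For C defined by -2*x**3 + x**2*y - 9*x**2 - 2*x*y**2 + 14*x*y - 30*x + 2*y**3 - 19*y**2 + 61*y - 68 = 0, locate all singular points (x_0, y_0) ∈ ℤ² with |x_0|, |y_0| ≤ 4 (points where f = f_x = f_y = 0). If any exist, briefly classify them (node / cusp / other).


Singular points: {(-1, 3)}; classification: cusp.

Compute partial derivatives:
  f_x = -6*x**2 + 2*x*y - 18*x - 2*y**2 + 14*y - 30.
  f_y = x**2 - 4*x*y + 14*x + 6*y**2 - 38*y + 61.
Scan x_0 ∈ {−4, ..., 4}. For each x_0, f_y(x_0, y) is a polynomial in y; find its integer roots y ∈ {−4, ..., 4}, then test f_x and f at those candidates.
  x = -4: f_y(-4, y) = 6*y**2 - 22*y + 21; no integer root y with |y| ≤ 4.
  x = -3: f_y(-3, y) = 6*y**2 - 26*y + 28; vanishes at y ∈ {2}. (-3, 2): f_x = -22 ≠ 0.
  x = -2: f_y(-2, y) = 6*y**2 - 30*y + 37; no integer root y with |y| ≤ 4.
  x = -1: f_y(-1, y) = 6*y**2 - 34*y + 48; vanishes at y ∈ {3}. (-1, 3): f_x = 0, f = 0 — SINGULAR.
  x = 0: f_y(0, y) = 6*y**2 - 38*y + 61; no integer root y with |y| ≤ 4.
  x = 1: f_y(1, y) = 6*y**2 - 42*y + 76; no integer root y with |y| ≤ 4.
  x = 2: f_y(2, y) = 6*y**2 - 46*y + 93; no integer root y with |y| ≤ 4.
  x = 3: f_y(3, y) = 6*y**2 - 50*y + 112; no integer root y with |y| ≤ 4.
  x = 4: f_y(4, y) = 6*y**2 - 54*y + 133; no integer root y with |y| ≤ 4.
Only singular point on the grid: (-1, 3).
Classify: substitute x = -1 + u, y = 3 + v and expand: f = -2*u**3 + u**2*v - 2*u*v**2 + 2*v**3 + v**2.
No constant or linear terms (consistent with a singular point). Quadratic part: v**2. Cubic part: -2*u**3 + u**2*v - 2*u*v**2 + 2*v**3.
The quadratic part v**2 is a perfect square, so there is a single (double) tangent line v = 0, i.e. y = 3. Restricting the cubic part to that line (v = 0) leaves -2*u**3 ≠ 0, so f is not divisible by v and the branch is v² ≈ 2*u**3 to lowest order — this is a cusp.
Classification: cusp.


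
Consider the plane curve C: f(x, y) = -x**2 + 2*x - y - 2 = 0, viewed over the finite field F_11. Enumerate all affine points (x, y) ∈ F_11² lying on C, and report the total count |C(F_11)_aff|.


Affine F_11-points: {(0, 9), (1, 10), (2, 9), (3, 6), (4, 1), (5, 5), (6, 7), (7, 7), (8, 5), (9, 1), (10, 6)}; count = 11.

For each of the 121 pairs (x, y) ∈ F_11², evaluate f(x, y) mod 11. Record the zeros.
  x = 0: [0↦9, 1↦8, 2↦7, 3↦6, 4↦5, 5↦4, 6↦3, 7↦2, 8↦1, 9↦0, 10↦10]  zeros at y ∈ {9}
  x = 1: [0↦10, 1↦9, 2↦8, 3↦7, 4↦6, 5↦5, 6↦4, 7↦3, 8↦2, 9↦1, 10↦0]  zeros at y ∈ {10}
  x = 2: [0↦9, 1↦8, 2↦7, 3↦6, 4↦5, 5↦4, 6↦3, 7↦2, 8↦1, 9↦0, 10↦10]  zeros at y ∈ {9}
  x = 3: [0↦6, 1↦5, 2↦4, 3↦3, 4↦2, 5↦1, 6↦0, 7↦10, 8↦9, 9↦8, 10↦7]  zeros at y ∈ {6}
  x = 4: [0↦1, 1↦0, 2↦10, 3↦9, 4↦8, 5↦7, 6↦6, 7↦5, 8↦4, 9↦3, 10↦2]  zeros at y ∈ {1}
  x = 5: [0↦5, 1↦4, 2↦3, 3↦2, 4↦1, 5↦0, 6↦10, 7↦9, 8↦8, 9↦7, 10↦6]  zeros at y ∈ {5}
  x = 6: [0↦7, 1↦6, 2↦5, 3↦4, 4↦3, 5↦2, 6↦1, 7↦0, 8↦10, 9↦9, 10↦8]  zeros at y ∈ {7}
  x = 7: [0↦7, 1↦6, 2↦5, 3↦4, 4↦3, 5↦2, 6↦1, 7↦0, 8↦10, 9↦9, 10↦8]  zeros at y ∈ {7}
  x = 8: [0↦5, 1↦4, 2↦3, 3↦2, 4↦1, 5↦0, 6↦10, 7↦9, 8↦8, 9↦7, 10↦6]  zeros at y ∈ {5}
  x = 9: [0↦1, 1↦0, 2↦10, 3↦9, 4↦8, 5↦7, 6↦6, 7↦5, 8↦4, 9↦3, 10↦2]  zeros at y ∈ {1}
  x = 10: [0↦6, 1↦5, 2↦4, 3↦3, 4↦2, 5↦1, 6↦0, 7↦10, 8↦9, 9↦8, 10↦7]  zeros at y ∈ {6}
Collecting zeros: affine points = {(0, 9), (1, 10), (2, 9), (3, 6), (4, 1), (5, 5), (6, 7), (7, 7), (8, 5), (9, 1), (10, 6)}.
Total count |C(F_11)_aff| = 11.


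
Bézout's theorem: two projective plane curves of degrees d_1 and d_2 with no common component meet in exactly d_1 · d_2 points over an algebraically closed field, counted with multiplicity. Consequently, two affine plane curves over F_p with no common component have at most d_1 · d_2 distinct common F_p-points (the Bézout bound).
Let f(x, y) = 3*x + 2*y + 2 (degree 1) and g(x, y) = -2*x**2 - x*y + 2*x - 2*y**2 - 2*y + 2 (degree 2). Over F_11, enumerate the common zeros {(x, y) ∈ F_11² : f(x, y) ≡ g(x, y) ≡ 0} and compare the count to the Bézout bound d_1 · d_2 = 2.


Common zeros: ∅; count = 0; Bézout bound = 2.

deg(f) = 1, deg(g) = 2, so Bézout bound = 2.
Scan x ∈ F_11. For each x, list the y ∈ F_11 with f(x, y) ≡ 0 and those with g(x, y) ≡ 0 (mod 11); the common zeros in that column are the intersection.
  x = 0: f ≡ 0 at y ∈ {10}; g ≡ 0 at y ∈ {3, 7}; common: ∅.
  x = 1: f ≡ 0 at y ∈ {3}; g ≡ 0 at y ∈ {6, 9}; common: ∅.
  x = 2: f ≡ 0 at y ∈ {7}; g ≡ 0 at y ∈ {10}; common: ∅.
  x = 3: f ≡ 0 at y ∈ {0}; g ≡ 0 at y ∈ {7}; common: ∅.
  x = 4: f ≡ 0 at y ∈ {4}; g ≡ 0 at y ∈ {0, 8}; common: ∅.
  x = 5: f ≡ 0 at y ∈ {8}; g ≡ 0 at y ∈ {3, 10}; common: ∅.
  x = 6: f ≡ 0 at y ∈ {1}; g ≡ 0 at y ∈ ∅; common: ∅.
  x = 7: f ≡ 0 at y ∈ {5}; g ≡ 0 at y ∈ ∅; common: ∅.
  x = 8: f ≡ 0 at y ∈ {9}; g ≡ 0 at y ∈ {0, 6}; common: ∅.
  x = 9: f ≡ 0 at y ∈ {2}; g ≡ 0 at y ∈ ∅; common: ∅.
  x = 10: f ≡ 0 at y ∈ {6}; g ≡ 0 at y ∈ ∅; common: ∅.
Collecting: common zeros = ∅, so the count is 0.
Comparison with the Bézout bound: 0 ≤ 2 = deg(f)·deg(g), as expected for curves with no common component (the affine F_11-count falls short of the bound because intersections may lie at infinity, over extension fields, or carry multiplicity).


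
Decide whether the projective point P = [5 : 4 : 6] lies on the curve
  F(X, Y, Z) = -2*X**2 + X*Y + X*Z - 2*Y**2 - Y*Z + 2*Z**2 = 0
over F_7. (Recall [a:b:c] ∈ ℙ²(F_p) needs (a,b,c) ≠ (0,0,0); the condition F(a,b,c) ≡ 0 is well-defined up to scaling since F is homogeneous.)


F(5,4,6) ≡ 2 (mod 7); P is NOT on the curve.

Evaluate F(5, 4, 6) term-by-term (mod 7).
  -2*X**2 ↦ -2·25·1·1 = -50
  X*Y ↦ 1·5·4·1 = 20
  X*Z ↦ 1·5·1·6 = 30
  -2*Y**2 ↦ -2·1·16·1 = -32
  -Y*Z ↦ -1·1·4·6 = -24
  2*Z**2 ↦ 2·1·1·36 = 72
Sum: F(5, 4, 6) = (-50) + (20) + (30) + (-32) + (-24) + (72) = 16.
Reducing mod 7: 16 ≡ 2 (mod 7).
Since F(a, b, c) ≡ 2 ≠ 0 (mod 7), P does NOT lie on the curve.


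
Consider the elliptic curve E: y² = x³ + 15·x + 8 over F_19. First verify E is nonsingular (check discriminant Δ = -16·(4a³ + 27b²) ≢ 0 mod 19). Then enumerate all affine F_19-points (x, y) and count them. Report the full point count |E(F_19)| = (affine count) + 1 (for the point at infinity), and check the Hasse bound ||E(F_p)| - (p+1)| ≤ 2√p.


Affine points = {(1, 9), (1, 10), (3, 2), (3, 17), (7, 0), (9, 6), (9, 13), (12, 4), (12, 15), (13, 5), (13, 14), (14, 6), (14, 13), (15, 6), (15, 13), (18, 7), (18, 12)}; affine count = 17; |E(F_19)| = 18.

Discriminant check: Δ ∝ 4a³ + 27b² = 4·15³ + 27·8² = 4·3375 + 27·64 ≡ 9 (mod 19). Nonzero ⇒ E is nonsingular.
For each x ∈ F_19, compute rhs = x³ + 15·x + 8 mod 19, then count y ∈ F_19 with y² ≡ rhs.
  x = 0: rhs = 8, matching y values: none (0 points).
  x = 1: rhs = 5, matching y values: 9, 10 (2 points).
  x = 2: rhs = 8, matching y values: none (0 points).
  x = 3: rhs = 4, matching y values: 2, 17 (2 points).
  x = 4: rhs = 18, matching y values: none (0 points).
  x = 5: rhs = 18, matching y values: none (0 points).
  x = 6: rhs = 10, matching y values: none (0 points).
  x = 7: rhs = 0, matching y values: 0 (1 points).
  x = 8: rhs = 13, matching y values: none (0 points).
  x = 9: rhs = 17, matching y values: 6, 13 (2 points).
  x = 10: rhs = 18, matching y values: none (0 points).
  x = 11: rhs = 3, matching y values: none (0 points).
  x = 12: rhs = 16, matching y values: 4, 15 (2 points).
  x = 13: rhs = 6, matching y values: 5, 14 (2 points).
  x = 14: rhs = 17, matching y values: 6, 13 (2 points).
  x = 15: rhs = 17, matching y values: 6, 13 (2 points).
  x = 16: rhs = 12, matching y values: none (0 points).
  x = 17: rhs = 8, matching y values: none (0 points).
  x = 18: rhs = 11, matching y values: 7, 12 (2 points).
Total affine count: 17.
Full point count |E(F_19)| = 17 + 1 = 18.
Hasse bound: |18 − (19+1)| = |-2| = 2 ≤ 2√19 ≈ 8.7178 ✓.


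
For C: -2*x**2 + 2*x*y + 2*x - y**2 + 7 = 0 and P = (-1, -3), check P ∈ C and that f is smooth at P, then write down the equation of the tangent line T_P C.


Tangent line at P: 4*y + 12 = 0.

Step 1: f(-1, -3) = 0, so P lies on C.
Step 2: partial derivatives
  f_x(x, y) = -4*x + 2*y + 2, f_y(x, y) = 2*x - 2*y.
  f_x(P) = 0, f_y(P) = 4 (gradient nonzero, so P is smooth).
Step 3: tangent line at P: 0·(x − -1) + 4·(y − -3) = 0.
Expanding: 4*y + 12 = 0.


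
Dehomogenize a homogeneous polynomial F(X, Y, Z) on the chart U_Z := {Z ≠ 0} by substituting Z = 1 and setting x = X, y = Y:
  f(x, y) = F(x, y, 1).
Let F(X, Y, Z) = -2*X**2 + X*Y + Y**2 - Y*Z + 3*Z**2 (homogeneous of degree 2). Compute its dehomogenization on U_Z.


f(x, y) = -2*x**2 + x*y + y**2 - y + 3

On U_Z we set Z = 1. Each monomial c·X^i·Y^j·Z^k in F becomes c·x^i·y^j·1^k = c·x^i·y^j.
Substituting Z = 1: F(X, Y, 1) = -2*x**2 + x*y + y**2 - y + 3.
Note: deg(f) ≤ deg(F) = 2; strict inequality happens when F is divisible by Z (lost terms).


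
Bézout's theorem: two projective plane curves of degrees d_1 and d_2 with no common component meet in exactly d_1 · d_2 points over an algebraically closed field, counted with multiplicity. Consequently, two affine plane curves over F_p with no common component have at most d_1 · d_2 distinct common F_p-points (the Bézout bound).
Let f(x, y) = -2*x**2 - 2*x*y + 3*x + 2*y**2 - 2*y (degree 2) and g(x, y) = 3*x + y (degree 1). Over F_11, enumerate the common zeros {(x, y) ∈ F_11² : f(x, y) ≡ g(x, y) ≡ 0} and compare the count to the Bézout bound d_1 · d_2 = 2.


Common zeros: {(0, 0)}; count = 1; Bézout bound = 2.

deg(f) = 2, deg(g) = 1, so Bézout bound = 2.
Scan x ∈ F_11. For each x, list the y ∈ F_11 with f(x, y) ≡ 0 and those with g(x, y) ≡ 0 (mod 11); the common zeros in that column are the intersection.
  x = 0: f ≡ 0 at y ∈ {0, 1}; g ≡ 0 at y ∈ {0}; common: {0}.
  x = 1: f ≡ 0 at y ∈ ∅; g ≡ 0 at y ∈ {8}; common: ∅.
  x = 2: f ≡ 0 at y ∈ ∅; g ≡ 0 at y ∈ {5}; common: ∅.
  x = 3: f ≡ 0 at y ∈ {7, 8}; g ≡ 0 at y ∈ {2}; common: ∅.
  x = 4: f ≡ 0 at y ∈ ∅; g ≡ 0 at y ∈ {10}; common: ∅.
  x = 5: f ≡ 0 at y ∈ ∅; g ≡ 0 at y ∈ {7}; common: ∅.
  x = 6: f ≡ 0 at y ∈ {1, 6}; g ≡ 0 at y ∈ {4}; common: ∅.
  x = 7: f ≡ 0 at y ∈ {0, 8}; g ≡ 0 at y ∈ {1}; common: ∅.
  x = 8: f ≡ 0 at y ∈ {2, 7}; g ≡ 0 at y ∈ {9}; common: ∅.
  x = 9: f ≡ 0 at y ∈ ∅; g ≡ 0 at y ∈ {6}; common: ∅.
  x = 10: f ≡ 0 at y ∈ ∅; g ≡ 0 at y ∈ {3}; common: ∅.
Collecting: common zeros = {(0, 0)}, so the count is 1.
Comparison with the Bézout bound: 1 ≤ 2 = deg(f)·deg(g), as expected for curves with no common component (the affine F_11-count falls short of the bound because intersections may lie at infinity, over extension fields, or carry multiplicity).


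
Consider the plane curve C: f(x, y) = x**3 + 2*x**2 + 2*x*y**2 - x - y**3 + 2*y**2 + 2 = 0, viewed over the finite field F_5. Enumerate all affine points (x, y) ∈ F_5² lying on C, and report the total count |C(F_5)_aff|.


Affine F_5-points: {(0, 4), (4, 4)}; count = 2.

For each of the 25 pairs (x, y) ∈ F_5², evaluate f(x, y) mod 5. Record the zeros.
  x = 0: [0↦2, 1↦3, 2↦2, 3↦3, 4↦0]  zeros at y ∈ {4}
  x = 1: [0↦4, 1↦2, 2↦2, 3↦3, 4↦4]  zeros at y ∈ ∅
  x = 2: [0↦1, 1↦1, 2↦2, 3↦3, 4↦3]  zeros at y ∈ ∅
  x = 3: [0↦4, 1↦1, 2↦3, 3↦4, 4↦3]  zeros at y ∈ ∅
  x = 4: [0↦4, 1↦3, 2↦1, 3↦2, 4↦0]  zeros at y ∈ {4}
Collecting zeros: affine points = {(0, 4), (4, 4)}.
Total count |C(F_5)_aff| = 2.


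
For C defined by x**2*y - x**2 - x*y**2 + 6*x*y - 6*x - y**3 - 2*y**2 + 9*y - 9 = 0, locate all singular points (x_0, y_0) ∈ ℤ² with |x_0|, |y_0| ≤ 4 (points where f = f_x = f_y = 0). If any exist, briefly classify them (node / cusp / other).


Singular points: {(-3, 0)}; classification: node.

Compute partial derivatives:
  f_x = 2*x*y - 2*x - y**2 + 6*y - 6.
  f_y = x**2 - 2*x*y + 6*x - 3*y**2 - 4*y + 9.
Scan x_0 ∈ {−4, ..., 4}. For each x_0, f_y(x_0, y) is a polynomial in y; find its integer roots y ∈ {−4, ..., 4}, then test f_x and f at those candidates.
  x = -4: f_y(-4, y) = -3*y**2 + 4*y + 1; no integer root y with |y| ≤ 4.
  x = -3: f_y(-3, y) = -3*y**2 + 2*y; vanishes at y ∈ {0}. (-3, 0): f_x = 0, f = 0 — SINGULAR.
  x = -2: f_y(-2, y) = 1 - 3*y**2; no integer root y with |y| ≤ 4.
  x = -1: f_y(-1, y) = -3*y**2 - 2*y + 4; no integer root y with |y| ≤ 4.
  x = 0: f_y(0, y) = -3*y**2 - 4*y + 9; no integer root y with |y| ≤ 4.
  x = 1: f_y(1, y) = -3*y**2 - 6*y + 16; no integer root y with |y| ≤ 4.
  x = 2: f_y(2, y) = -3*y**2 - 8*y + 25; no integer root y with |y| ≤ 4.
  x = 3: f_y(3, y) = -3*y**2 - 10*y + 36; no integer root y with |y| ≤ 4.
  x = 4: f_y(4, y) = -3*y**2 - 12*y + 49; no integer root y with |y| ≤ 4.
Only singular point on the grid: (-3, 0).
Classify: substitute x = -3 + u, y = 0 + v and expand: f = u**2*v - u**2 - u*v**2 - v**3 + v**2.
No constant or linear terms (consistent with a singular point). Quadratic part: -u**2 + v**2. Cubic part: u**2*v - u*v**2 - v**3.
The quadratic part v**2 - u**2 = (v − u)(v + u) splits into two distinct linear factors, so there are two distinct tangent lines y − 0 = ±(x − -3) — this is a node (ordinary double point).
Classification: node.


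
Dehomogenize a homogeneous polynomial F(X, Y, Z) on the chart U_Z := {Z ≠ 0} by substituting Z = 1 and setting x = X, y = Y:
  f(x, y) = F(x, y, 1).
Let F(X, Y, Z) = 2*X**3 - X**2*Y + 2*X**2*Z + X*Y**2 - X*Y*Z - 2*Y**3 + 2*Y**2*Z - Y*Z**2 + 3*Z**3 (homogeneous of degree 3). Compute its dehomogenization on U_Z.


f(x, y) = 2*x**3 - x**2*y + 2*x**2 + x*y**2 - x*y - 2*y**3 + 2*y**2 - y + 3

On U_Z we set Z = 1. Each monomial c·X^i·Y^j·Z^k in F becomes c·x^i·y^j·1^k = c·x^i·y^j.
Substituting Z = 1: F(X, Y, 1) = 2*x**3 - x**2*y + 2*x**2 + x*y**2 - x*y - 2*y**3 + 2*y**2 - y + 3.
Note: deg(f) ≤ deg(F) = 3; strict inequality happens when F is divisible by Z (lost terms).


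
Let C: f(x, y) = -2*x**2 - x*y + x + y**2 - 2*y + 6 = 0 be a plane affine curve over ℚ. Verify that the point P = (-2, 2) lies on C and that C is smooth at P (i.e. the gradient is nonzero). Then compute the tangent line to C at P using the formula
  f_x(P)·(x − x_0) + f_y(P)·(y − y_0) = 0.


Tangent line at P: 7*x + 4*y + 6 = 0.

Step 1: f(-2, 2) = 0, so P lies on C.
Step 2: partial derivatives
  f_x(x, y) = -4*x - y + 1, f_y(x, y) = -x + 2*y - 2.
  f_x(P) = 7, f_y(P) = 4 (gradient nonzero, so P is smooth).
Step 3: tangent line at P: 7·(x − -2) + 4·(y − 2) = 0.
Expanding: 7*x + 4*y + 6 = 0.


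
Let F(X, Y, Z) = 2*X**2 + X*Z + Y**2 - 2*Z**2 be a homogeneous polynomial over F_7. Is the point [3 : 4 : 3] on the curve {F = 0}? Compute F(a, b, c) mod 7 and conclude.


F(3,4,3) ≡ 4 (mod 7); P is NOT on the curve.

Evaluate F(3, 4, 3) term-by-term (mod 7).
  2*X**2 ↦ 2·9·1·1 = 18
  X*Z ↦ 1·3·1·3 = 9
  Y**2 ↦ 1·1·16·1 = 16
  -2*Z**2 ↦ -2·1·1·9 = -18
Sum: F(3, 4, 3) = (18) + (9) + (16) + (-18) = 25.
Reducing mod 7: 25 ≡ 4 (mod 7).
Since F(a, b, c) ≡ 4 ≠ 0 (mod 7), P does NOT lie on the curve.
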